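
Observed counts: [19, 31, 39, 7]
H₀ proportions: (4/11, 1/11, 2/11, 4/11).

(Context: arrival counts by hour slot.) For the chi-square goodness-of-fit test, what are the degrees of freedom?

degrees of freedom = 3

df = k − 1 = 4 − 1 = 3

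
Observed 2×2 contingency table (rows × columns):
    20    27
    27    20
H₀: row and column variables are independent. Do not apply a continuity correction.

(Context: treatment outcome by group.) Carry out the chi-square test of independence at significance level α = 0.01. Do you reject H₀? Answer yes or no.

reject H₀: no

Row totals [47, 47], col totals [47, 47], n=94
χ² = (20−23.50)²/23.50 + (27−23.50)²/23.50 + (27−23.50)²/23.50 + (20−23.50)²/23.50 = 2.0851
df = 1
p-value (upper-tail) = 0.14874
At α=0.01: p ≥ α → fail to reject H₀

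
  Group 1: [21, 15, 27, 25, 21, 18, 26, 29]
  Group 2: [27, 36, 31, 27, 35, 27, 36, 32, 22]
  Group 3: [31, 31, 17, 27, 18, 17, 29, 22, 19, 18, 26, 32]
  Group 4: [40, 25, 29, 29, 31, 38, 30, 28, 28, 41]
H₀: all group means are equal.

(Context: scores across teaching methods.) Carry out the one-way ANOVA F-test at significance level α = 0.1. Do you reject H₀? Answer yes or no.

reject H₀: yes

Group means [22.75, 30.33, 23.92, 31.90], grand mean 27.205
SSB = Σnᵢ(x̄ᵢ−x̄)² = 597.042; SSW = ΣΣ(x−x̄ᵢ)² = 1037.317
MSB = 597.042/3 = 199.0141; MSW = 1037.317/35 = 29.6376
F = MSB/MSW = 6.7149
df = (3, 35)
p-value (upper-tail) = 0.00107
At α=0.1: p < α → reject H₀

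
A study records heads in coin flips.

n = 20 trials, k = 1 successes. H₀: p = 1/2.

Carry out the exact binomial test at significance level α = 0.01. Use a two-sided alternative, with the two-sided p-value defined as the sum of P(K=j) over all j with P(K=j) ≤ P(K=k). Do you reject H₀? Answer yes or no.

Exact binomial: n=20, k=1, p₀=1/2=0.5000
P(X=j) = C(n,j)·p₀^j·(1−p₀)^(n−j); p = Σ P(X=j) over j with P(X=j) ≤ P(X=1)
p-value (two-sided) = 0.00004
At α=0.01: p < α → reject H₀

reject H₀: yes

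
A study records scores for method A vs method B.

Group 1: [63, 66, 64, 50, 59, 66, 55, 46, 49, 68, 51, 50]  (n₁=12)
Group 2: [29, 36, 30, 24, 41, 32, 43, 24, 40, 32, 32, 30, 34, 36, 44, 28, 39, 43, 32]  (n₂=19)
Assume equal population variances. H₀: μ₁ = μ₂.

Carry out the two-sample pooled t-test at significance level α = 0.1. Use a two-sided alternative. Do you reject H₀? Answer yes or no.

reject H₀: yes

x̄₁=57.250, s₁=7.944, n₁=12
x̄₂=34.158, s₂=6.185, n₂=19
s_p² = [11·7.944² + 18·6.185²]/29 = 47.6819
SE = √(s_p²·(1/12+1/19)) = 2.5462
t = (57.250−34.158)/2.5462 = 9.0693
df = 29
p-value (two-sided) = 0.00000
At α=0.1: p < α → reject H₀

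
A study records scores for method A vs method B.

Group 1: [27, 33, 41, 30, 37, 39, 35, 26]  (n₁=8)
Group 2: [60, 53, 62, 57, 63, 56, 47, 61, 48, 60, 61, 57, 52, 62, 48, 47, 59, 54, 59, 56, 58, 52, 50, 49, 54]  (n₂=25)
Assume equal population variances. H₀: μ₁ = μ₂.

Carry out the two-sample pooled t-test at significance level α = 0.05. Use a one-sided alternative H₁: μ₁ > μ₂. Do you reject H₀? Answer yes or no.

x̄₁=33.500, s₁=5.503, n₁=8
x̄₂=55.400, s₂=5.172, n₂=25
s_p² = [7·5.503² + 24·5.172²]/31 = 27.5484
SE = √(s_p²·(1/8+1/25)) = 2.1320
t = (33.500−55.400)/2.1320 = -10.2720
df = 31
p-value (one-sided, H₁ greater) = 1.00000
At α=0.05: p ≥ α → fail to reject H₀

reject H₀: no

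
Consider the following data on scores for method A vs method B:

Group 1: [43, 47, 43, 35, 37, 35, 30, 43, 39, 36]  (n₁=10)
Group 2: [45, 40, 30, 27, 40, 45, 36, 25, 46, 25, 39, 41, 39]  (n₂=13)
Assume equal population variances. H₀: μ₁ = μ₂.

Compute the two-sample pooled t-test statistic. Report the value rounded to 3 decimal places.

test statistic = 0.727

x̄₁=38.800, s₁=5.138, n₁=10
x̄₂=36.769, s₂=7.574, n₂=13
s_p² = [9·5.138² + 12·7.574²]/21 = 44.0908
SE = √(s_p²·(1/10+1/13)) = 2.7930
t = (38.800−36.769)/2.7930 = 0.7271
df = 21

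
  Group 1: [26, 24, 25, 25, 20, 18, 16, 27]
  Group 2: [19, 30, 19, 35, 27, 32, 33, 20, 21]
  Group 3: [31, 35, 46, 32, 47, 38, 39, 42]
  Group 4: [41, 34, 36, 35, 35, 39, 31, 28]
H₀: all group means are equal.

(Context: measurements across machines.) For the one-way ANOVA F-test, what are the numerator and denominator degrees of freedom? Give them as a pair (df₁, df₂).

k = 4 groups, N = 33 total
df = (k−1, N−k) = (4−1, 33−4) = (3, 29)

degrees of freedom = [3, 29]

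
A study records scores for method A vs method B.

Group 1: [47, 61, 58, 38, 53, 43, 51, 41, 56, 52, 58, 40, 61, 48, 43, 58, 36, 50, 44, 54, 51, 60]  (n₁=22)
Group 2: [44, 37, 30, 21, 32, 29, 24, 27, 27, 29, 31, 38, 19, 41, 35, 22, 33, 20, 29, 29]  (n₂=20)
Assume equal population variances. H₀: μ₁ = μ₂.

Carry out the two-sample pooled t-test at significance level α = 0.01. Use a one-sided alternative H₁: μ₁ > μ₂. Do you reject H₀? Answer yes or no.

x̄₁=50.136, s₁=7.772, n₁=22
x̄₂=29.850, s₂=6.854, n₂=20
s_p² = [21·7.772² + 19·6.854²]/40 = 54.0285
SE = √(s_p²·(1/22+1/20)) = 2.2710
t = (50.136−29.850)/2.2710 = 8.9329
df = 40
p-value (one-sided, H₁ greater) = 0.00000
At α=0.01: p < α → reject H₀

reject H₀: yes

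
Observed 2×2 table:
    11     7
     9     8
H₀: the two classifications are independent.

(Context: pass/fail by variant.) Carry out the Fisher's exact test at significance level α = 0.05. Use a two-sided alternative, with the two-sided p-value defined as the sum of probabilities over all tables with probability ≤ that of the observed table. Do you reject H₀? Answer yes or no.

Margins: r₁=18, r₂=17, c₁=20, c₂=15, n=35
p_obs = C(18,11)·C(17,9)/C(35,20); sum pmf over tables with pmf ≤ p_obs
p-value (two-sided) = 0.73799
At α=0.05: p ≥ α → fail to reject H₀

reject H₀: no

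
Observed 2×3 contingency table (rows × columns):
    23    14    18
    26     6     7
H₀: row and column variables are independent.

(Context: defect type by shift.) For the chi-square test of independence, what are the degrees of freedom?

df = (r−1)(c−1) = (2−1)·(3−1) = 2

degrees of freedom = 2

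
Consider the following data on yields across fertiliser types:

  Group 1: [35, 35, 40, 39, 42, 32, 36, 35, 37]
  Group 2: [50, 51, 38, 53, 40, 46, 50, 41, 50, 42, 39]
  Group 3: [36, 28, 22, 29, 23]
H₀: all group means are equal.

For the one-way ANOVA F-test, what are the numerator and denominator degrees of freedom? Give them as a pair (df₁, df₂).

k = 3 groups, N = 25 total
df = (k−1, N−k) = (3−1, 25−3) = (2, 22)

degrees of freedom = [2, 22]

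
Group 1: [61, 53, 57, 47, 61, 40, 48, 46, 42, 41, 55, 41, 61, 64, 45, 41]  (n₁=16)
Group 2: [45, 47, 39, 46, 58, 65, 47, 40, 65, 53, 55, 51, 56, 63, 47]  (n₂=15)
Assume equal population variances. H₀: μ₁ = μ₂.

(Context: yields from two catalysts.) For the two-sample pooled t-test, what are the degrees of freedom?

df = n₁ + n₂ − 2 = 16 + 15 − 2 = 29

degrees of freedom = 29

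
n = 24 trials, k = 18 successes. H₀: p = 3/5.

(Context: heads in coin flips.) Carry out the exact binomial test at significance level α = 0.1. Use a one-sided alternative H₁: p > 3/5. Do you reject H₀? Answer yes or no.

reject H₀: yes

Exact binomial: n=24, k=18, p₀=3/5=0.6000
P(X≥18) from Σ C(n,i)·p₀^i·(1−p₀)^(n−i)
p-value (one-sided, H₁ greater) = 0.09596
At α=0.1: p < α → reject H₀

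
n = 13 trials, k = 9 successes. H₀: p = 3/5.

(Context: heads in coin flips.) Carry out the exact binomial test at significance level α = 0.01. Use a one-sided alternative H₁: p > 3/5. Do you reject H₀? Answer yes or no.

Exact binomial: n=13, k=9, p₀=3/5=0.6000
P(X≥9) from Σ C(n,i)·p₀^i·(1−p₀)^(n−i)
p-value (one-sided, H₁ greater) = 0.35304
At α=0.01: p ≥ α → fail to reject H₀

reject H₀: no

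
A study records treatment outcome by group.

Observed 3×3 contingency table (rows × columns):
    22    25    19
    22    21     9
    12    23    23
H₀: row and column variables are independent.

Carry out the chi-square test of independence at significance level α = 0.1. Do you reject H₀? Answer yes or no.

Row totals [66, 52, 58], col totals [56, 69, 51], n=176
χ² = (22−21.00)²/21.00 + (25−25.88)²/25.88 + (19−19.12)²/19.12 + (22−16.55)²/16.55 + (21−20.39)²/20.39 + (9−15.07)²/15.07 + (12−18.45)²/18.45 + (23−22.74)²/22.74 + (23−16.81)²/16.81 = 8.8811
df = 4
p-value (upper-tail) = 0.06414
At α=0.1: p < α → reject H₀

reject H₀: yes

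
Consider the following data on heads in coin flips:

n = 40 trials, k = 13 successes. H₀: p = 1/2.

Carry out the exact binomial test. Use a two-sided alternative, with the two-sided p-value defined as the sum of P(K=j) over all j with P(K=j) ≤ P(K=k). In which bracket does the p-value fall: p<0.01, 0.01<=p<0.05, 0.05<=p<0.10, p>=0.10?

Exact binomial: n=40, k=13, p₀=1/2=0.5000
P(X=j) = C(n,j)·p₀^j·(1−p₀)^(n−j); p = Σ P(X=j) over j with P(X=j) ≤ P(X=13)
p-value (two-sided) = 0.03848
→ bracket: 0.01<=p<0.05

p-value bracket: 0.01<=p<0.05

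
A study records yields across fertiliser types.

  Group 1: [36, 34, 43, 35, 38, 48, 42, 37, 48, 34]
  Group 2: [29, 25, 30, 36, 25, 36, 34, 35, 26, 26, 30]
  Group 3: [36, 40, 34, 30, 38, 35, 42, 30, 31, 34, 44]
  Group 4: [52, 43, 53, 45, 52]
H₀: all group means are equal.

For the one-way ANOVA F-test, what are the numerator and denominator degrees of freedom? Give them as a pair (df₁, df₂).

degrees of freedom = [3, 33]

k = 4 groups, N = 37 total
df = (k−1, N−k) = (4−1, 37−4) = (3, 33)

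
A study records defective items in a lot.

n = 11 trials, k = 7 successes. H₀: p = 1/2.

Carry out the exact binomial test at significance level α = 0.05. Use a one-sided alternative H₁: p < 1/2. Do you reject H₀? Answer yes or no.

reject H₀: no

Exact binomial: n=11, k=7, p₀=1/2=0.5000
P(X≤7) from Σ C(n,i)·p₀^i·(1−p₀)^(n−i)
p-value (one-sided, H₁ less) = 0.88672
At α=0.05: p ≥ α → fail to reject H₀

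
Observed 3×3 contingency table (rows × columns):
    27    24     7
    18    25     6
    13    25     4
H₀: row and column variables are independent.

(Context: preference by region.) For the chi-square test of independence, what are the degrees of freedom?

df = (r−1)(c−1) = (3−1)·(3−1) = 4

degrees of freedom = 4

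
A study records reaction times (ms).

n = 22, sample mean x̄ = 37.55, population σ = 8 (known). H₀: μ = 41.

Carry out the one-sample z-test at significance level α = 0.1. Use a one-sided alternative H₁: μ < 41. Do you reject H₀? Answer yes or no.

reject H₀: yes

SE = σ/√n = 8/√22 = 1.7056
z = (x̄−μ₀)/SE = (37.55−41)/1.7056 = -2.0227
p-value (one-sided, H₁ less) = 0.02155
At α=0.1: p < α → reject H₀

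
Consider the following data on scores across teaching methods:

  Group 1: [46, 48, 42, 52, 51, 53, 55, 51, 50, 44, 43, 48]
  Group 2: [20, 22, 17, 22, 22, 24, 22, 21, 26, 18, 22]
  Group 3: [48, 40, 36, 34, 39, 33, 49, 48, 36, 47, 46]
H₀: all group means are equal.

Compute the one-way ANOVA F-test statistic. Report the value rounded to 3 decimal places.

test statistic = 108.392

Group means [48.58, 21.45, 41.45], grand mean 37.500
SSB = Σnᵢ(x̄ᵢ−x̄)² = 4478.129; SSW = ΣΣ(x−x̄ᵢ)² = 640.371
MSB = 4478.129/2 = 2239.0644; MSW = 640.371/31 = 20.6571
F = MSB/MSW = 108.3918
df = (2, 31)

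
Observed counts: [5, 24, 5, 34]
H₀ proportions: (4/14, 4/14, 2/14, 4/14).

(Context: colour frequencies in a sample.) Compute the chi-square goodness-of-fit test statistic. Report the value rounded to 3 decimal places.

n = 68; E_i = n·p_i = [19.43, 19.43, 9.71, 19.43]
χ² = (5−19.43)²/19.43 + (24−19.43)²/19.43 + (5−9.71)²/9.71 + (34−19.43)²/19.43 = 25.0074
df = 3

test statistic = 25.007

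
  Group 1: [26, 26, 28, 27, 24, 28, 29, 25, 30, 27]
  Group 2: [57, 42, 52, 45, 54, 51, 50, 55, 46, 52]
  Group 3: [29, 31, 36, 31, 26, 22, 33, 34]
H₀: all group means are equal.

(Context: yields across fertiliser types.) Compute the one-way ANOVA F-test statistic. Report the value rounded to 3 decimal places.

test statistic = 104.609

Group means [27.00, 50.40, 30.25], grand mean 36.286
SSB = Σnᵢ(x̄ᵢ−x̄)² = 3145.814; SSW = ΣΣ(x−x̄ᵢ)² = 375.900
MSB = 3145.814/2 = 1572.9071; MSW = 375.900/25 = 15.0360
F = MSB/MSW = 104.6094
df = (2, 25)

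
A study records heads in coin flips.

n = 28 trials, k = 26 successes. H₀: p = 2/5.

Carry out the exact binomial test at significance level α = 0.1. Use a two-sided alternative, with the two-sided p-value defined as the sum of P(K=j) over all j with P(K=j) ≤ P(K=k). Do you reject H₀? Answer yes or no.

reject H₀: yes

Exact binomial: n=28, k=26, p₀=2/5=0.4000
P(X=j) = C(n,j)·p₀^j·(1−p₀)^(n−j); p = Σ P(X=j) over j with P(X=j) ≤ P(X=26)
p-value (two-sided) = 0.00000
At α=0.1: p < α → reject H₀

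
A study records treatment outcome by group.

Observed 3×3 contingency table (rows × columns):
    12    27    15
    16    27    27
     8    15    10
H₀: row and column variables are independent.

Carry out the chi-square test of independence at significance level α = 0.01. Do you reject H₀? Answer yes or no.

Row totals [54, 70, 33], col totals [36, 69, 52], n=157
χ² = (12−12.38)²/12.38 + (27−23.73)²/23.73 + (15−17.89)²/17.89 + (16−16.05)²/16.05 + (27−30.76)²/30.76 + (27−23.18)²/23.18 + (8−7.57)²/7.57 + (15−14.50)²/14.50 + (10−10.93)²/10.93 = 2.1367
df = 4
p-value (upper-tail) = 0.71063
At α=0.01: p ≥ α → fail to reject H₀

reject H₀: no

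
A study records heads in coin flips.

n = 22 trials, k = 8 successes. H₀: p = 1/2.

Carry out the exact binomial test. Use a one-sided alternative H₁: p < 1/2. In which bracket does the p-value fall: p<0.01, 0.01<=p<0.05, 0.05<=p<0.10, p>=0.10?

Exact binomial: n=22, k=8, p₀=1/2=0.5000
P(X≤8) from Σ C(n,i)·p₀^i·(1−p₀)^(n−i)
p-value (one-sided, H₁ less) = 0.14314
→ bracket: p>=0.10

p-value bracket: p>=0.10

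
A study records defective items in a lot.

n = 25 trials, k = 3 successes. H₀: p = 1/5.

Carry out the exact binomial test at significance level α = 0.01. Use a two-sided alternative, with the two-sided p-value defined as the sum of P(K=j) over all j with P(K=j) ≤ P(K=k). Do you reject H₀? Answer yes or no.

Exact binomial: n=25, k=3, p₀=1/5=0.2000
P(X=j) = C(n,j)·p₀^j·(1−p₀)^(n−j); p = Σ P(X=j) over j with P(X=j) ≤ P(X=3)
p-value (two-sided) = 0.45396
At α=0.01: p ≥ α → fail to reject H₀

reject H₀: no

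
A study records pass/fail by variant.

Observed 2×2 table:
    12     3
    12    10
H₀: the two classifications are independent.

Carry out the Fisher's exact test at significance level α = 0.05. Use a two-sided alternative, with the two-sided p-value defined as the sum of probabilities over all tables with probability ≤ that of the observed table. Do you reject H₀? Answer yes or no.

Margins: r₁=15, r₂=22, c₁=24, c₂=13, n=37
p_obs = C(15,12)·C(22,12)/C(37,24); sum pmf over tables with pmf ≤ p_obs
p-value (two-sided) = 0.16548
At α=0.05: p ≥ α → fail to reject H₀

reject H₀: no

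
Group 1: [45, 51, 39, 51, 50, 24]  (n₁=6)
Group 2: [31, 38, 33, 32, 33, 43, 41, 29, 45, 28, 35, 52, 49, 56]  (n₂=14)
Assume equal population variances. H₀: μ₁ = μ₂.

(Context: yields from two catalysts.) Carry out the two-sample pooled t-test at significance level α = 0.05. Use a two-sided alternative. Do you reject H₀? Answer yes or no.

x̄₁=43.333, s₁=10.558, n₁=6
x̄₂=38.929, s₂=8.931, n₂=14
s_p² = [5·10.558² + 13·8.931²]/18 = 88.5701
SE = √(s_p²·(1/6+1/14)) = 4.5922
t = (43.333−38.929)/4.5922 = 0.9592
df = 18
p-value (two-sided) = 0.35017
At α=0.05: p ≥ α → fail to reject H₀

reject H₀: no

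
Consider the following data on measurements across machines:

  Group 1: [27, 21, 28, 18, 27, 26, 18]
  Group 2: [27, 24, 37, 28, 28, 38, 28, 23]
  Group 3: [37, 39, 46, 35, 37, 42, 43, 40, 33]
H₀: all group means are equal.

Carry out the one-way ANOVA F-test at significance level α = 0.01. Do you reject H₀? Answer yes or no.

Group means [23.57, 29.12, 39.11], grand mean 31.250
SSB = Σnᵢ(x̄ᵢ−x̄)² = 1005.022; SSW = ΣΣ(x−x̄ᵢ)² = 465.478
MSB = 1005.022/2 = 502.5109; MSW = 465.478/21 = 22.1656
F = MSB/MSW = 22.6707
df = (2, 21)
p-value (upper-tail) = 0.00001
At α=0.01: p < α → reject H₀

reject H₀: yes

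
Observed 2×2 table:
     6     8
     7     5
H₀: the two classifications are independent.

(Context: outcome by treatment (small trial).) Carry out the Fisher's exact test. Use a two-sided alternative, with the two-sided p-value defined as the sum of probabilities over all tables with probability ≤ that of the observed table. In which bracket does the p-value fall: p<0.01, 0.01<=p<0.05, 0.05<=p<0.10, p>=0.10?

p-value bracket: p>=0.10

Margins: r₁=14, r₂=12, c₁=13, c₂=13, n=26
p_obs = C(14,6)·C(12,7)/C(26,13); sum pmf over tables with pmf ≤ p_obs
p-value (two-sided) = 0.69510
→ bracket: p>=0.10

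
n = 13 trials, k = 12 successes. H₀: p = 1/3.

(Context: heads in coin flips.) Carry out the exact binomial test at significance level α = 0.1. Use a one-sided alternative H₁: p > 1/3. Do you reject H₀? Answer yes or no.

reject H₀: yes

Exact binomial: n=13, k=12, p₀=1/3=0.3333
P(X≥12) from Σ C(n,i)·p₀^i·(1−p₀)^(n−i)
p-value (one-sided, H₁ greater) = 0.00002
At α=0.1: p < α → reject H₀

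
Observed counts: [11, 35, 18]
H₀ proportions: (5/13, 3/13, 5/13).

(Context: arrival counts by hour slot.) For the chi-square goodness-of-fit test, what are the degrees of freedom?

degrees of freedom = 2

df = k − 1 = 3 − 1 = 2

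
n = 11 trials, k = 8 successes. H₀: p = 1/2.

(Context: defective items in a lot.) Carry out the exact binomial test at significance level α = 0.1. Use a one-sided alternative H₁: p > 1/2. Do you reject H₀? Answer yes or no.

reject H₀: no

Exact binomial: n=11, k=8, p₀=1/2=0.5000
P(X≥8) from Σ C(n,i)·p₀^i·(1−p₀)^(n−i)
p-value (one-sided, H₁ greater) = 0.11328
At α=0.1: p ≥ α → fail to reject H₀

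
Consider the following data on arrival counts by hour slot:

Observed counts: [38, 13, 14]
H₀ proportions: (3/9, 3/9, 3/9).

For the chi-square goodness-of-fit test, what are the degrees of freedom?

degrees of freedom = 2

df = k − 1 = 3 − 1 = 2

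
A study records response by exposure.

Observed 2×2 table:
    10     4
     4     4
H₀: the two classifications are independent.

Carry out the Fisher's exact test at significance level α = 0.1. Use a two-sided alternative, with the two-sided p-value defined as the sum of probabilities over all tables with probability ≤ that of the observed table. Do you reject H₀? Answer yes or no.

Margins: r₁=14, r₂=8, c₁=14, c₂=8, n=22
p_obs = C(14,10)·C(8,4)/C(22,14); sum pmf over tables with pmf ≤ p_obs
p-value (two-sided) = 0.38645
At α=0.1: p ≥ α → fail to reject H₀

reject H₀: no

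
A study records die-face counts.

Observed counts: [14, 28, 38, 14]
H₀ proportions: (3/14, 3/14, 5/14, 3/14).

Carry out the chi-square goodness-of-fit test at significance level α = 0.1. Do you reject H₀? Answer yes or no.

n = 94; E_i = n·p_i = [20.14, 20.14, 33.57, 20.14]
χ² = (14−20.14)²/20.14 + (28−20.14)²/20.14 + (38−33.57)²/33.57 + (14−20.14)²/20.14 = 7.3957
df = 3
p-value (upper-tail) = 0.06030
At α=0.1: p < α → reject H₀

reject H₀: yes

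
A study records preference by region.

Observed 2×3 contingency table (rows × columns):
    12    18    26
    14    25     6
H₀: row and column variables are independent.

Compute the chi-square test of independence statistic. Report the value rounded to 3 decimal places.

test statistic = 12.747

Row totals [56, 45], col totals [26, 43, 32], n=101
χ² = (12−14.42)²/14.42 + (18−23.84)²/23.84 + (26−17.74)²/17.74 + (14−11.58)²/11.58 + (25−19.16)²/19.16 + (6−14.26)²/14.26 = 12.7466
df = 2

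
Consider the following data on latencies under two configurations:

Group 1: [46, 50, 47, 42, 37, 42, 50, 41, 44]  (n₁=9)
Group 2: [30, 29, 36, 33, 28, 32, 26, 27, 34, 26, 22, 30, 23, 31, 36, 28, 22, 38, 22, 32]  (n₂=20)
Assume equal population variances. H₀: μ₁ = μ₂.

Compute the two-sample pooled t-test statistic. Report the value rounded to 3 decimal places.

x̄₁=44.333, s₁=4.330, n₁=9
x̄₂=29.250, s₂=4.865, n₂=20
s_p² = [8·4.330² + 19·4.865²]/27 = 22.2130
SE = √(s_p²·(1/9+1/20)) = 1.8918
t = (44.333−29.250)/1.8918 = 7.9732
df = 27

test statistic = 7.973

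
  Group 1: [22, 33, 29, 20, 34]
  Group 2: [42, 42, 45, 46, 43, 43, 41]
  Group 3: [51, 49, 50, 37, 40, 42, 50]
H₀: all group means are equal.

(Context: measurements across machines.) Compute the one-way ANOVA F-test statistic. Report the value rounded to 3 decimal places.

test statistic = 22.345

Group means [27.60, 43.14, 45.57], grand mean 39.947
SSB = Σnᵢ(x̄ᵢ−x̄)² = 1055.176; SSW = ΣΣ(x−x̄ᵢ)² = 377.771
MSB = 1055.176/2 = 527.5880; MSW = 377.771/16 = 23.6107
F = MSB/MSW = 22.3453
df = (2, 16)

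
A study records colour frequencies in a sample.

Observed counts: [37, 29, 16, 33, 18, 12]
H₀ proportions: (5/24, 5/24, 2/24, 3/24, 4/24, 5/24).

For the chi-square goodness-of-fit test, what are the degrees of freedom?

degrees of freedom = 5

df = k − 1 = 6 − 1 = 5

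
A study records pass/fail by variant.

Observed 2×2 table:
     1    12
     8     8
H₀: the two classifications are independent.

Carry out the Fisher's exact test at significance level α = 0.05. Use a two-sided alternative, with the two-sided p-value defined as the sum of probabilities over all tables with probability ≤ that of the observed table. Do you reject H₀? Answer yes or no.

reject H₀: yes

Margins: r₁=13, r₂=16, c₁=9, c₂=20, n=29
p_obs = C(13,1)·C(16,8)/C(29,9); sum pmf over tables with pmf ≤ p_obs
p-value (two-sided) = 0.01998
At α=0.05: p < α → reject H₀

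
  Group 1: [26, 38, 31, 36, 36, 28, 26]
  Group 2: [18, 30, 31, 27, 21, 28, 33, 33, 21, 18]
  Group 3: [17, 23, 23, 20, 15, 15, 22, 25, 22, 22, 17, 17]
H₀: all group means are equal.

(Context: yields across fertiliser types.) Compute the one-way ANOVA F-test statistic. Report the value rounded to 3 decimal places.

Group means [31.57, 26.00, 19.83], grand mean 24.793
SSB = Σnᵢ(x̄ᵢ−x̄)² = 631.378; SSW = ΣΣ(x−x̄ᵢ)² = 609.381
MSB = 631.378/2 = 315.6888; MSW = 609.381/26 = 23.4377
F = MSB/MSW = 13.4693
df = (2, 26)

test statistic = 13.469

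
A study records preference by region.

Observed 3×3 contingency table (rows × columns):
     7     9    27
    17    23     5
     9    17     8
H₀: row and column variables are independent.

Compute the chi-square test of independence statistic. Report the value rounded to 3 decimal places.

Row totals [43, 45, 34], col totals [33, 49, 40], n=122
χ² = (7−11.63)²/11.63 + (9−17.27)²/17.27 + (27−14.10)²/14.10 + (17−12.17)²/12.17 + (23−18.07)²/18.07 + (5−14.75)²/14.75 + (9−9.20)²/9.20 + (17−13.66)²/13.66 + (8−11.15)²/11.15 = 29.0291
df = 4

test statistic = 29.029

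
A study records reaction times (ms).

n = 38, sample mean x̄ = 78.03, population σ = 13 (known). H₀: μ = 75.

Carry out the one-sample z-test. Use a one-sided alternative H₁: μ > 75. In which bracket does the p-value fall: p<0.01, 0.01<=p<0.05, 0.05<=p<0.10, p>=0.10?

p-value bracket: 0.05<=p<0.10

SE = σ/√n = 13/√38 = 2.1089
z = (x̄−μ₀)/SE = (78.03−75)/2.1089 = 1.4368
p-value (one-sided, H₁ greater) = 0.07539
→ bracket: 0.05<=p<0.10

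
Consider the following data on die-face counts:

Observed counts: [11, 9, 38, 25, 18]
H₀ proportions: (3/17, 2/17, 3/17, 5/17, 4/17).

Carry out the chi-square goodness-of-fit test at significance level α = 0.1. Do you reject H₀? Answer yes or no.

reject H₀: yes

n = 101; E_i = n·p_i = [17.82, 11.88, 17.82, 29.71, 23.76]
χ² = (11−17.82)²/17.82 + (9−11.88)²/11.88 + (38−17.82)²/17.82 + (25−29.71)²/29.71 + (18−23.76)²/23.76 = 28.2954
df = 4
p-value (upper-tail) = 0.00001
At α=0.1: p < α → reject H₀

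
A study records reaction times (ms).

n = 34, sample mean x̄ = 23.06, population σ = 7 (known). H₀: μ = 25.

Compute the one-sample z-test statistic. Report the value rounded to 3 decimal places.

SE = σ/√n = 7/√34 = 1.2005
z = (x̄−μ₀)/SE = (23.06−25)/1.2005 = -1.6160

test statistic = -1.616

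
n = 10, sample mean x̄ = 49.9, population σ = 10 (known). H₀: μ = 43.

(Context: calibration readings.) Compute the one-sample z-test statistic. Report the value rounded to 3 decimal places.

SE = σ/√n = 10/√10 = 3.1623
z = (x̄−μ₀)/SE = (49.9−43)/3.1623 = 2.1820

test statistic = 2.182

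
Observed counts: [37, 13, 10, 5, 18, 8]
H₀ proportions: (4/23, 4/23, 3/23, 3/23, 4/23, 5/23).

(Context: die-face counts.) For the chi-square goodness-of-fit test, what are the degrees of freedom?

degrees of freedom = 5

df = k − 1 = 6 − 1 = 5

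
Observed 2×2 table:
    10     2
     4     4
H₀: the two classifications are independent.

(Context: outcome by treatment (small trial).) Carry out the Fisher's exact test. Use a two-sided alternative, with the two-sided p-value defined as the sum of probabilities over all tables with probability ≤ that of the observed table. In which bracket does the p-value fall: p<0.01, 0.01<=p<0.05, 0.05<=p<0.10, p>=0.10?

Margins: r₁=12, r₂=8, c₁=14, c₂=6, n=20
p_obs = C(12,10)·C(8,4)/C(20,14); sum pmf over tables with pmf ≤ p_obs
p-value (two-sided) = 0.16109
→ bracket: p>=0.10

p-value bracket: p>=0.10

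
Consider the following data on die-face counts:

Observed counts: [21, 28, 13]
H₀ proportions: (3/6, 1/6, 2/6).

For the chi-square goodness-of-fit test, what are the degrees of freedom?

df = k − 1 = 3 − 1 = 2

degrees of freedom = 2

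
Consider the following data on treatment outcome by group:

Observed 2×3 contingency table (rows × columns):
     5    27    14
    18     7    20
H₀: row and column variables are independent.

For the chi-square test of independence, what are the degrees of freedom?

degrees of freedom = 2

df = (r−1)(c−1) = (2−1)·(3−1) = 2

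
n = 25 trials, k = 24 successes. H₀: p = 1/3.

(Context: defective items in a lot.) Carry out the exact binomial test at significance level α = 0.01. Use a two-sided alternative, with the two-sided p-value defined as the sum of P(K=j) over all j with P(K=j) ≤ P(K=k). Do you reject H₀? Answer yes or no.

Exact binomial: n=25, k=24, p₀=1/3=0.3333
P(X=j) = C(n,j)·p₀^j·(1−p₀)^(n−j); p = Σ P(X=j) over j with P(X=j) ≤ P(X=24)
p-value (two-sided) = 0.00000
At α=0.01: p < α → reject H₀

reject H₀: yes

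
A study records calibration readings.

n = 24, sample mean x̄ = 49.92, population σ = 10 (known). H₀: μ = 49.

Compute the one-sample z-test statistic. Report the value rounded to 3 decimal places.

test statistic = 0.451

SE = σ/√n = 10/√24 = 2.0412
z = (x̄−μ₀)/SE = (49.92−49)/2.0412 = 0.4507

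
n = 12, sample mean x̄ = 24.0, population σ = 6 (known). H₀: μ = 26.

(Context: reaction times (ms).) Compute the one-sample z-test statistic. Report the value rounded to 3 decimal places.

SE = σ/√n = 6/√12 = 1.7321
z = (x̄−μ₀)/SE = (24.0−26)/1.7321 = -1.1547

test statistic = -1.155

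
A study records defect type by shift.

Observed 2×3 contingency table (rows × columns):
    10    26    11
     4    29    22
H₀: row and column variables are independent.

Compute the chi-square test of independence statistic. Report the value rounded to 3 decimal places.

Row totals [47, 55], col totals [14, 55, 33], n=102
χ² = (10−6.45)²/6.45 + (26−25.34)²/25.34 + (11−15.21)²/15.21 + (4−7.55)²/7.55 + (29−29.66)²/29.66 + (22−17.79)²/17.79 = 5.8100
df = 2

test statistic = 5.810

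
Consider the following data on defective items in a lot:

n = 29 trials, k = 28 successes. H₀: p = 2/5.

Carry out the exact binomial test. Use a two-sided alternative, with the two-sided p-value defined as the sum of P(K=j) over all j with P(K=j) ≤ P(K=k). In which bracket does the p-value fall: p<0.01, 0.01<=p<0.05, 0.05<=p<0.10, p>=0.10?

Exact binomial: n=29, k=28, p₀=2/5=0.4000
P(X=j) = C(n,j)·p₀^j·(1−p₀)^(n−j); p = Σ P(X=j) over j with P(X=j) ≤ P(X=28)
p-value (two-sided) = 0.00000
→ bracket: p<0.01

p-value bracket: p<0.01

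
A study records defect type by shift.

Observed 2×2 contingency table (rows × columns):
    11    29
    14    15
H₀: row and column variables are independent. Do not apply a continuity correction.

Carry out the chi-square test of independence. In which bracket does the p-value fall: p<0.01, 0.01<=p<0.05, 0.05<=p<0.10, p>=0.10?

p-value bracket: 0.05<=p<0.10

Row totals [40, 29], col totals [25, 44], n=69
χ² = (11−14.49)²/14.49 + (29−25.51)²/25.51 + (14−10.51)²/10.51 + (15−18.49)²/18.49 = 3.1407
df = 1
p-value (upper-tail) = 0.07636
→ bracket: 0.05<=p<0.10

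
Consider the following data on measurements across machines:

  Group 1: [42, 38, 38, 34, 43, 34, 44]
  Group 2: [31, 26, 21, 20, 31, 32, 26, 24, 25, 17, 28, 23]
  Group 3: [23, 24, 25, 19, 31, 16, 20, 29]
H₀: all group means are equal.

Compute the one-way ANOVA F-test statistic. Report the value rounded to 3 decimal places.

test statistic = 25.383

Group means [39.00, 25.33, 23.38], grand mean 28.296
SSB = Σnᵢ(x̄ᵢ−x̄)² = 1101.088; SSW = ΣΣ(x−x̄ᵢ)² = 520.542
MSB = 1101.088/2 = 550.5440; MSW = 520.542/24 = 21.6892
F = MSB/MSW = 25.3833
df = (2, 24)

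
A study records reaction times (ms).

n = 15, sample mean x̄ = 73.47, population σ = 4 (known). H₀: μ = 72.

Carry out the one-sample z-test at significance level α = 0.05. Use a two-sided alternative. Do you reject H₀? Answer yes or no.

SE = σ/√n = 4/√15 = 1.0328
z = (x̄−μ₀)/SE = (73.47−72)/1.0328 = 1.4233
p-value (two-sided) = 0.15464
At α=0.05: p ≥ α → fail to reject H₀

reject H₀: no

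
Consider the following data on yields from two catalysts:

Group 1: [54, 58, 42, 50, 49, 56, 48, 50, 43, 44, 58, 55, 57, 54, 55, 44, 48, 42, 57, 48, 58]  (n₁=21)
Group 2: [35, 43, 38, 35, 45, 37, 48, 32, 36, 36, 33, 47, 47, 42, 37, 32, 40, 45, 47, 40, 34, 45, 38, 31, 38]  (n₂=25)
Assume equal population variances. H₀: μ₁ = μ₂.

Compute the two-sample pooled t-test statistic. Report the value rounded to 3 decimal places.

x̄₁=50.952, s₁=5.705, n₁=21
x̄₂=39.240, s₂=5.364, n₂=25
s_p² = [20·5.705² + 24·5.364²]/44 = 30.4889
SE = √(s_p²·(1/21+1/25)) = 1.6344
t = (50.952−39.240)/1.6344 = 7.1660
df = 44

test statistic = 7.166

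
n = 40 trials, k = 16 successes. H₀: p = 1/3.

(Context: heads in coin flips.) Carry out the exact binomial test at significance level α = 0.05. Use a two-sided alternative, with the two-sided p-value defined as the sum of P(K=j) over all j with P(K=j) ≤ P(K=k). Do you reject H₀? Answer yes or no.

reject H₀: no

Exact binomial: n=40, k=16, p₀=1/3=0.3333
P(X=j) = C(n,j)·p₀^j·(1−p₀)^(n−j); p = Σ P(X=j) over j with P(X=j) ≤ P(X=16)
p-value (two-sided) = 0.40260
At α=0.05: p ≥ α → fail to reject H₀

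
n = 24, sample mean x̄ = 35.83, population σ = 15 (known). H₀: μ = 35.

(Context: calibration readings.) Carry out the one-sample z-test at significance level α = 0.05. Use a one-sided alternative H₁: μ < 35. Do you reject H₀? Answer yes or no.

SE = σ/√n = 15/√24 = 3.0619
z = (x̄−μ₀)/SE = (35.83−35)/3.0619 = 0.2711
p-value (one-sided, H₁ less) = 0.60683
At α=0.05: p ≥ α → fail to reject H₀

reject H₀: no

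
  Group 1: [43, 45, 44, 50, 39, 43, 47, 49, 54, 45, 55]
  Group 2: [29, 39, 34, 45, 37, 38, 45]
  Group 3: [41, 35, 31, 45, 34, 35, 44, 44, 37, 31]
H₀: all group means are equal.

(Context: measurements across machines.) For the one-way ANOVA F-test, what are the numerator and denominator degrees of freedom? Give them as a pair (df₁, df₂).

k = 3 groups, N = 28 total
df = (k−1, N−k) = (3−1, 28−3) = (2, 25)

degrees of freedom = [2, 25]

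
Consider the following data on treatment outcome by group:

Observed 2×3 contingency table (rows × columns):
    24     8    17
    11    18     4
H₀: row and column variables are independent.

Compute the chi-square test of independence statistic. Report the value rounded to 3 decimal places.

test statistic = 14.139

Row totals [49, 33], col totals [35, 26, 21], n=82
χ² = (24−20.91)²/20.91 + (8−15.54)²/15.54 + (17−12.55)²/12.55 + (11−14.09)²/14.09 + (18−10.46)²/10.46 + (4−8.45)²/8.45 = 14.1387
df = 2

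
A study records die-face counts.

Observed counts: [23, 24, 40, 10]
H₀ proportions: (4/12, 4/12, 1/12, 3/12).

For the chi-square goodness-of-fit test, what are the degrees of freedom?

degrees of freedom = 3

df = k − 1 = 4 − 1 = 3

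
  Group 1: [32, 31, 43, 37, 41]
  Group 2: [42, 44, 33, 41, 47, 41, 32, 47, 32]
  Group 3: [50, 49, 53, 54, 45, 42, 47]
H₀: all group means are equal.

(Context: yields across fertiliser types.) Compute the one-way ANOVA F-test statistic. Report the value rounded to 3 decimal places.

Group means [36.80, 39.89, 48.57], grand mean 42.048
SSB = Σnᵢ(x̄ᵢ−x̄)² = 477.549; SSW = ΣΣ(x−x̄ᵢ)² = 519.403
MSB = 477.549/2 = 238.7746; MSW = 519.403/18 = 28.8557
F = MSB/MSW = 8.2748
df = (2, 18)

test statistic = 8.275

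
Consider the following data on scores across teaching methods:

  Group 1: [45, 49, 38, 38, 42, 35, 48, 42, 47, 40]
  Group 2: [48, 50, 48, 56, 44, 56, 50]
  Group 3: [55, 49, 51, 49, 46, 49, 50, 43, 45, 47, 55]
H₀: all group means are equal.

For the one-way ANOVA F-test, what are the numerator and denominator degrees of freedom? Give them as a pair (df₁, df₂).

degrees of freedom = [2, 25]

k = 3 groups, N = 28 total
df = (k−1, N−k) = (3−1, 28−3) = (2, 25)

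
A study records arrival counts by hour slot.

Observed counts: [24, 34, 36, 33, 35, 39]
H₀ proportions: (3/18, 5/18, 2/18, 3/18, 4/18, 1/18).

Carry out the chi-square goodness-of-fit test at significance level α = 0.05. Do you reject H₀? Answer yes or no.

n = 201; E_i = n·p_i = [33.50, 55.83, 22.33, 33.50, 44.67, 11.17]
χ² = (24−33.50)²/33.50 + (34−55.83)²/55.83 + (36−22.33)²/22.33 + (33−33.50)²/33.50 + (35−44.67)²/44.67 + (39−11.17)²/11.17 = 91.0701
df = 5
p-value (upper-tail) = 0.00000
At α=0.05: p < α → reject H₀

reject H₀: yes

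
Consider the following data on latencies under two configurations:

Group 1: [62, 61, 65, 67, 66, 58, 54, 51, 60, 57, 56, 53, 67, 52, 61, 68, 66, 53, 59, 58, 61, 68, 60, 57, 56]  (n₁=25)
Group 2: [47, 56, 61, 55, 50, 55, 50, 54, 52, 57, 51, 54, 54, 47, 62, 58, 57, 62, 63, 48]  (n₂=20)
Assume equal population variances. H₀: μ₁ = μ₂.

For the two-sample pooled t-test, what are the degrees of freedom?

degrees of freedom = 43

df = n₁ + n₂ − 2 = 25 + 20 − 2 = 43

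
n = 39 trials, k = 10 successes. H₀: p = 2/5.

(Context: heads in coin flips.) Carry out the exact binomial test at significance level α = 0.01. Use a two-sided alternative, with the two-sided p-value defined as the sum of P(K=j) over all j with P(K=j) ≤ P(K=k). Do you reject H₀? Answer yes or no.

reject H₀: no

Exact binomial: n=39, k=10, p₀=2/5=0.4000
P(X=j) = C(n,j)·p₀^j·(1−p₀)^(n−j); p = Σ P(X=j) over j with P(X=j) ≤ P(X=10)
p-value (two-sided) = 0.07307
At α=0.01: p ≥ α → fail to reject H₀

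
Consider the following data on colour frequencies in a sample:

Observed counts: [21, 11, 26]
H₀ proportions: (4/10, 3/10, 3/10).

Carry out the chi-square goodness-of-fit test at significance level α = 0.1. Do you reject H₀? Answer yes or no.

reject H₀: yes

n = 58; E_i = n·p_i = [23.20, 17.40, 17.40]
χ² = (21−23.20)²/23.20 + (11−17.40)²/17.40 + (26−17.40)²/17.40 = 6.8132
df = 2
p-value (upper-tail) = 0.03315
At α=0.1: p < α → reject H₀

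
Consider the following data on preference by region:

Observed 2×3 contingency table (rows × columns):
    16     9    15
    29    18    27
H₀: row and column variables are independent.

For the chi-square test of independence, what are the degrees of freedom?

degrees of freedom = 2

df = (r−1)(c−1) = (2−1)·(3−1) = 2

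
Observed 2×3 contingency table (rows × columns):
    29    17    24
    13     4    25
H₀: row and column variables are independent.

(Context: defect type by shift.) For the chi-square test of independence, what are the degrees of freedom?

df = (r−1)(c−1) = (2−1)·(3−1) = 2

degrees of freedom = 2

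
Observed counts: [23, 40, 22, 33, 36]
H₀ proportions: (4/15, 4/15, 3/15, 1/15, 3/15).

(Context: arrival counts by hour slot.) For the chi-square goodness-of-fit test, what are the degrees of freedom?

degrees of freedom = 4

df = k − 1 = 5 − 1 = 4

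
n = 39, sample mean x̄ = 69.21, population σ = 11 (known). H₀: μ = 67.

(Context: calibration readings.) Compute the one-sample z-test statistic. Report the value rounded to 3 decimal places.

test statistic = 1.255

SE = σ/√n = 11/√39 = 1.7614
z = (x̄−μ₀)/SE = (69.21−67)/1.7614 = 1.2547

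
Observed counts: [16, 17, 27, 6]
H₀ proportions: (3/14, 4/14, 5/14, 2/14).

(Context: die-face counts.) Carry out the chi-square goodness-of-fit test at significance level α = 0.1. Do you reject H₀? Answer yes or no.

n = 66; E_i = n·p_i = [14.14, 18.86, 23.57, 9.43]
χ² = (16−14.14)²/14.14 + (17−18.86)²/18.86 + (27−23.57)²/23.57 + (6−9.43)²/9.43 = 2.1722
df = 3
p-value (upper-tail) = 0.53744
At α=0.1: p ≥ α → fail to reject H₀

reject H₀: no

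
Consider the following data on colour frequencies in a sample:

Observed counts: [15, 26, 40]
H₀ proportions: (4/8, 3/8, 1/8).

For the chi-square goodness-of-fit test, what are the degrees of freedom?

degrees of freedom = 2

df = k − 1 = 3 − 1 = 2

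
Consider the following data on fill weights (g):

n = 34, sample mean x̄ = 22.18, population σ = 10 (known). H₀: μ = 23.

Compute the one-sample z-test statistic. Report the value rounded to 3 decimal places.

SE = σ/√n = 10/√34 = 1.7150
z = (x̄−μ₀)/SE = (22.18−23)/1.7150 = -0.4781

test statistic = -0.478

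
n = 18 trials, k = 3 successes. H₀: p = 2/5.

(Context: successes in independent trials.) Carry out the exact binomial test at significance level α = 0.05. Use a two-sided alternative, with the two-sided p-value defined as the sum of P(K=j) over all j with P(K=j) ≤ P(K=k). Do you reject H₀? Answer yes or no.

Exact binomial: n=18, k=3, p₀=2/5=0.4000
P(X=j) = C(n,j)·p₀^j·(1−p₀)^(n−j); p = Σ P(X=j) over j with P(X=j) ≤ P(X=3)
p-value (two-sided) = 0.05306
At α=0.05: p ≥ α → fail to reject H₀

reject H₀: no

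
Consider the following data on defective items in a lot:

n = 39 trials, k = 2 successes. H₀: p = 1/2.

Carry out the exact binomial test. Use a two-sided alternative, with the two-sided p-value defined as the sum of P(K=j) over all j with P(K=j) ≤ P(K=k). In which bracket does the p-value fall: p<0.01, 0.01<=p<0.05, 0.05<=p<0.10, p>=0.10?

p-value bracket: p<0.01

Exact binomial: n=39, k=2, p₀=1/2=0.5000
P(X=j) = C(n,j)·p₀^j·(1−p₀)^(n−j); p = Σ P(X=j) over j with P(X=j) ≤ P(X=2)
p-value (two-sided) = 0.00000
→ bracket: p<0.01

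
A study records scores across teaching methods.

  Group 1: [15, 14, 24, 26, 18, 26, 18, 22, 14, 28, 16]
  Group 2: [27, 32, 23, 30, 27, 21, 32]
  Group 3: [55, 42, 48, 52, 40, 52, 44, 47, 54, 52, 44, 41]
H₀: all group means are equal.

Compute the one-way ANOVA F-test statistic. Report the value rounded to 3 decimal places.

Group means [20.09, 27.43, 47.58], grand mean 32.800
SSB = Σnᵢ(x̄ᵢ−x̄)² = 4601.260; SSW = ΣΣ(x−x̄ᵢ)² = 699.540
MSB = 4601.260/2 = 2300.6300; MSW = 699.540/27 = 25.9089
F = MSB/MSW = 88.7969
df = (2, 27)

test statistic = 88.797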